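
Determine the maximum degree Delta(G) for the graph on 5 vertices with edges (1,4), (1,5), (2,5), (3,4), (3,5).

Step 1: Count edges incident to each vertex:
  deg(1) = 2 (neighbors: 4, 5)
  deg(2) = 1 (neighbors: 5)
  deg(3) = 2 (neighbors: 4, 5)
  deg(4) = 2 (neighbors: 1, 3)
  deg(5) = 3 (neighbors: 1, 2, 3)

Step 2: Find maximum:
  max(2, 1, 2, 2, 3) = 3 (vertex 5)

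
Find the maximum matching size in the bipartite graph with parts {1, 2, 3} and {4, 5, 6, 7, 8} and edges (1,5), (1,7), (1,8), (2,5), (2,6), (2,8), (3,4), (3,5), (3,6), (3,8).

Step 1: List the neighbors of each left vertex:
  1: 5, 7, 8
  2: 5, 6, 8
  3: 4, 5, 6, 8

Step 2: Greedily match left vertices, then look for augmenting paths:
  Match 1 -- 5
  Match 2 -- 6
  Match 3 -- 4
  No augmenting path remains.

Step 3: Verify this is maximum:
  Matching size 3 = min(|L|, |R|) = min(3, 5), which is an upper bound, so this matching is maximum.

Maximum matching: {(1,5), (2,6), (3,4)}
Size: 3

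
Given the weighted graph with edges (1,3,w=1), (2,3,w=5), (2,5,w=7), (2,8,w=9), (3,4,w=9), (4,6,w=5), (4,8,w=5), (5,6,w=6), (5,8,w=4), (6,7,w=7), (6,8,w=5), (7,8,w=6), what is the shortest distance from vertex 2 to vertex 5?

Step 1: Build adjacency list with weights:
  1: 3(w=1)
  2: 3(w=5), 5(w=7), 8(w=9)
  3: 1(w=1), 2(w=5), 4(w=9)
  4: 3(w=9), 6(w=5), 8(w=5)
  5: 2(w=7), 6(w=6), 8(w=4)
  6: 4(w=5), 5(w=6), 7(w=7), 8(w=5)
  7: 6(w=7), 8(w=6)
  8: 2(w=9), 4(w=5), 5(w=4), 6(w=5), 7(w=6)

Step 2: Apply Dijkstra's algorithm from vertex 2:
  Visit vertex 2 (distance=0)
    Update dist[3] = 5
    Update dist[5] = 7
    Update dist[8] = 9
  Visit vertex 3 (distance=5)
    Update dist[1] = 6
    Update dist[4] = 14
  Visit vertex 1 (distance=6)
  Visit vertex 5 (distance=7)
    Update dist[6] = 13

Step 3: Shortest path: 2 -> 5
Total weight: 7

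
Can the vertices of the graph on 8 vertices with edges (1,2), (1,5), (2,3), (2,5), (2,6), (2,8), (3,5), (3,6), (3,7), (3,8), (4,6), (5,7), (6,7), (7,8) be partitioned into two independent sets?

Step 1: Attempt 2-coloring using BFS:
  Start at vertex 1, assign color 0
  Color vertex 2 with color 1 (neighbor of 1)
  Color vertex 5 with color 1 (neighbor of 1)
  Color vertex 3 with color 0 (neighbor of 2)

Step 2: Conflict found! Vertices 2 and 5 are adjacent but have the same color.
This means the graph contains an odd cycle.

The graph is NOT bipartite.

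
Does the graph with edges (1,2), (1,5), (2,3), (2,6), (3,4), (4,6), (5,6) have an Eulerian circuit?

Step 1: Find the degree of each vertex:
  deg(1) = 2
  deg(2) = 3
  deg(3) = 2
  deg(4) = 2
  deg(5) = 2
  deg(6) = 3

Step 2: Count vertices with odd degree:
  Odd-degree vertices: 2, 6 (2 total)

Step 3: Apply Euler's theorem:
  - Eulerian circuit exists iff graph is connected and all vertices have even degree
  - Eulerian path exists iff graph is connected and has 0 or 2 odd-degree vertices

Graph is connected with exactly 2 odd-degree vertices (2, 6).
Eulerian path exists (starting and ending at the odd-degree vertices), but no Eulerian circuit.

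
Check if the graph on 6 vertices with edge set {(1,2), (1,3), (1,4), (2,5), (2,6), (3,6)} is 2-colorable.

Step 1: Attempt 2-coloring using BFS:
  Start at vertex 1, assign color 0
  Color vertex 2 with color 1 (neighbor of 1)
  Color vertex 3 with color 1 (neighbor of 1)
  Color vertex 4 with color 1 (neighbor of 1)
  Color vertex 5 with color 0 (neighbor of 2)
  Color vertex 6 with color 0 (neighbor of 2)

Step 2: 2-coloring succeeded. No conflicts found.
  Set A (color 0): {1, 5, 6}
  Set B (color 1): {2, 3, 4}

The graph is bipartite with partition {1, 5, 6}, {2, 3, 4}.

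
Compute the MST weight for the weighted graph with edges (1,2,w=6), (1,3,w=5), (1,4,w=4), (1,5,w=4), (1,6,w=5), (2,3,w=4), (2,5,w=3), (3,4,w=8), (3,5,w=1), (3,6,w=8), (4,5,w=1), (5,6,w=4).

Apply Kruskal's algorithm (sort edges by weight, add if no cycle):

Sorted edges by weight:
  (3,5) w=1
  (4,5) w=1
  (2,5) w=3
  (1,4) w=4
  (1,5) w=4
  (2,3) w=4
  (5,6) w=4
  (1,6) w=5
  (1,3) w=5
  (1,2) w=6
  (3,4) w=8
  (3,6) w=8

Add edge (3,5) w=1 -- no cycle. Running total: 1
Add edge (4,5) w=1 -- no cycle. Running total: 2
Add edge (2,5) w=3 -- no cycle. Running total: 5
Add edge (1,4) w=4 -- no cycle. Running total: 9
Skip edge (1,5) w=4 -- would create cycle
Skip edge (2,3) w=4 -- would create cycle
Add edge (5,6) w=4 -- no cycle. Running total: 13

MST edges: (3,5,w=1), (4,5,w=1), (2,5,w=3), (1,4,w=4), (5,6,w=4)
Total MST weight: 1 + 1 + 3 + 4 + 4 = 13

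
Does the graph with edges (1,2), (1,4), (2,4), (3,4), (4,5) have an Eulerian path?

Step 1: Find the degree of each vertex:
  deg(1) = 2
  deg(2) = 2
  deg(3) = 1
  deg(4) = 4
  deg(5) = 1

Step 2: Count vertices with odd degree:
  Odd-degree vertices: 3, 5 (2 total)

Step 3: Apply Euler's theorem:
  - Eulerian circuit exists iff graph is connected and all vertices have even degree
  - Eulerian path exists iff graph is connected and has 0 or 2 odd-degree vertices

Graph is connected with exactly 2 odd-degree vertices (3, 5).
Eulerian path exists (starting and ending at the odd-degree vertices), but no Eulerian circuit.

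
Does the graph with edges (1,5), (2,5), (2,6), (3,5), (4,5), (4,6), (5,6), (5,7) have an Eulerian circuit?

Step 1: Find the degree of each vertex:
  deg(1) = 1
  deg(2) = 2
  deg(3) = 1
  deg(4) = 2
  deg(5) = 6
  deg(6) = 3
  deg(7) = 1

Step 2: Count vertices with odd degree:
  Odd-degree vertices: 1, 3, 6, 7 (4 total)

Step 3: Apply Euler's theorem:
  - Eulerian circuit exists iff graph is connected and all vertices have even degree
  - Eulerian path exists iff graph is connected and has 0 or 2 odd-degree vertices

Graph has 4 odd-degree vertices (need 0 or 2).
Neither Eulerian path nor Eulerian circuit exists.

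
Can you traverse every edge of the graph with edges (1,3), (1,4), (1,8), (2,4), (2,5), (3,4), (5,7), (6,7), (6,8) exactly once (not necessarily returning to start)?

Step 1: Find the degree of each vertex:
  deg(1) = 3
  deg(2) = 2
  deg(3) = 2
  deg(4) = 3
  deg(5) = 2
  deg(6) = 2
  deg(7) = 2
  deg(8) = 2

Step 2: Count vertices with odd degree:
  Odd-degree vertices: 1, 4 (2 total)

Step 3: Apply Euler's theorem:
  - Eulerian circuit exists iff graph is connected and all vertices have even degree
  - Eulerian path exists iff graph is connected and has 0 or 2 odd-degree vertices

Graph is connected with exactly 2 odd-degree vertices (1, 4).
Eulerian path exists (starting and ending at the odd-degree vertices), but no Eulerian circuit.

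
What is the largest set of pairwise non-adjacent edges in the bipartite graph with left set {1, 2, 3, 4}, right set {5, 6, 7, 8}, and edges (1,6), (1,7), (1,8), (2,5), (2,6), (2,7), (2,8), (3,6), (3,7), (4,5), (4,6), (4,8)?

Step 1: List the neighbors of each left vertex:
  1: 6, 7, 8
  2: 5, 6, 7, 8
  3: 6, 7
  4: 5, 6, 8

Step 2: Greedily match left vertices, then look for augmenting paths:
  Match 1 -- 6
  Match 2 -- 5
  Match 3 -- 7
  Match 4 -- 8
  No augmenting path remains.

Step 3: Verify this is maximum:
  Matching size 4 = min(|L|, |R|) = min(4, 4), which is an upper bound, so this matching is maximum.

Maximum matching: {(1,6), (2,5), (3,7), (4,8)}
Size: 4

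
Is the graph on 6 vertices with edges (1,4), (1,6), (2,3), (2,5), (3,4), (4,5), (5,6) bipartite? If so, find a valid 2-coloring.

Step 1: Attempt 2-coloring using BFS:
  Start at vertex 1, assign color 0
  Color vertex 4 with color 1 (neighbor of 1)
  Color vertex 6 with color 1 (neighbor of 1)
  Color vertex 3 with color 0 (neighbor of 4)
  Color vertex 5 with color 0 (neighbor of 4)
  Color vertex 2 with color 1 (neighbor of 3)

Step 2: 2-coloring succeeded. No conflicts found.
  Set A (color 0): {1, 3, 5}
  Set B (color 1): {2, 4, 6}

The graph is bipartite with partition {1, 3, 5}, {2, 4, 6}.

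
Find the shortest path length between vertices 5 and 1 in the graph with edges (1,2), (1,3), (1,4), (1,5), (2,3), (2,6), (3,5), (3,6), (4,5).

Step 1: Build adjacency list:
  1: 2, 3, 4, 5
  2: 1, 3, 6
  3: 1, 2, 5, 6
  4: 1, 5
  5: 1, 3, 4
  6: 2, 3

Step 2: BFS from vertex 5 to find shortest path to 1:
  vertex 1 reached at distance 1

Step 3: Shortest path: 5 -> 1
Path length: 1 edge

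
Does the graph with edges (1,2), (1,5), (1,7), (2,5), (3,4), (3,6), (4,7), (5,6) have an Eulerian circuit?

Step 1: Find the degree of each vertex:
  deg(1) = 3
  deg(2) = 2
  deg(3) = 2
  deg(4) = 2
  deg(5) = 3
  deg(6) = 2
  deg(7) = 2

Step 2: Count vertices with odd degree:
  Odd-degree vertices: 1, 5 (2 total)

Step 3: Apply Euler's theorem:
  - Eulerian circuit exists iff graph is connected and all vertices have even degree
  - Eulerian path exists iff graph is connected and has 0 or 2 odd-degree vertices

Graph is connected with exactly 2 odd-degree vertices (1, 5).
Eulerian path exists (starting and ending at the odd-degree vertices), but no Eulerian circuit.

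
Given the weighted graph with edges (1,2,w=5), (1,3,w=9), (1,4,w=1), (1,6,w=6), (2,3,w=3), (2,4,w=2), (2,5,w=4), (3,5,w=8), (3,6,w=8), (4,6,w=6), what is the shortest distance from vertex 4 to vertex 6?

Step 1: Build adjacency list with weights:
  1: 2(w=5), 3(w=9), 4(w=1), 6(w=6)
  2: 1(w=5), 3(w=3), 4(w=2), 5(w=4)
  3: 1(w=9), 2(w=3), 5(w=8), 6(w=8)
  4: 1(w=1), 2(w=2), 6(w=6)
  5: 2(w=4), 3(w=8)
  6: 1(w=6), 3(w=8), 4(w=6)

Step 2: Apply Dijkstra's algorithm from vertex 4:
  Visit vertex 4 (distance=0)
    Update dist[1] = 1
    Update dist[2] = 2
    Update dist[6] = 6
  Visit vertex 1 (distance=1)
    Update dist[3] = 10
  Visit vertex 2 (distance=2)
    Update dist[3] = 5
    Update dist[5] = 6
  Visit vertex 3 (distance=5)
  Visit vertex 5 (distance=6)
  Visit vertex 6 (distance=6)

Step 3: Shortest path: 4 -> 6
Total weight: 6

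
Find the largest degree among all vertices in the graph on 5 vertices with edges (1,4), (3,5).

Step 1: Count edges incident to each vertex:
  deg(1) = 1 (neighbors: 4)
  deg(2) = 0 (neighbors: none)
  deg(3) = 1 (neighbors: 5)
  deg(4) = 1 (neighbors: 1)
  deg(5) = 1 (neighbors: 3)

Step 2: Find maximum:
  max(1, 0, 1, 1, 1) = 1 (vertex 1)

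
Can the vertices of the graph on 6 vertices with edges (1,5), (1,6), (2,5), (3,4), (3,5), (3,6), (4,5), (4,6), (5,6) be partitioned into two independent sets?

Step 1: Attempt 2-coloring using BFS:
  Start at vertex 1, assign color 0
  Color vertex 5 with color 1 (neighbor of 1)
  Color vertex 6 with color 1 (neighbor of 1)
  Color vertex 2 with color 0 (neighbor of 5)
  Color vertex 3 with color 0 (neighbor of 5)
  Color vertex 4 with color 0 (neighbor of 5)

Step 2: Conflict found! Vertices 5 and 6 are adjacent but have the same color.
This means the graph contains an odd cycle.

The graph is NOT bipartite.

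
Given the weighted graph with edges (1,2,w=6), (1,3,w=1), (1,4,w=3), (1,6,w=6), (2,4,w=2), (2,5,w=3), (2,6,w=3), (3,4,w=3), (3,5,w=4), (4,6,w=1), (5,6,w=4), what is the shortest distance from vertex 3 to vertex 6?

Step 1: Build adjacency list with weights:
  1: 2(w=6), 3(w=1), 4(w=3), 6(w=6)
  2: 1(w=6), 4(w=2), 5(w=3), 6(w=3)
  3: 1(w=1), 4(w=3), 5(w=4)
  4: 1(w=3), 2(w=2), 3(w=3), 6(w=1)
  5: 2(w=3), 3(w=4), 6(w=4)
  6: 1(w=6), 2(w=3), 4(w=1), 5(w=4)

Step 2: Apply Dijkstra's algorithm from vertex 3:
  Visit vertex 3 (distance=0)
    Update dist[1] = 1
    Update dist[4] = 3
    Update dist[5] = 4
  Visit vertex 1 (distance=1)
    Update dist[2] = 7
    Update dist[6] = 7
  Visit vertex 4 (distance=3)
    Update dist[2] = 5
    Update dist[6] = 4
  Visit vertex 5 (distance=4)
  Visit vertex 6 (distance=4)

Step 3: Shortest path: 3 -> 4 -> 6
Total weight: 3 + 1 = 4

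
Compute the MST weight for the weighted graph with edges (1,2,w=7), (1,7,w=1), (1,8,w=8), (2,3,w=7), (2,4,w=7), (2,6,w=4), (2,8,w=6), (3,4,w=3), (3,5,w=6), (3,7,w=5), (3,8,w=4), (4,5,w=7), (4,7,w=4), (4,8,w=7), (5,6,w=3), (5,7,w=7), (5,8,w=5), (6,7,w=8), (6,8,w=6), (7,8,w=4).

Apply Kruskal's algorithm (sort edges by weight, add if no cycle):

Sorted edges by weight:
  (1,7) w=1
  (3,4) w=3
  (5,6) w=3
  (2,6) w=4
  (3,8) w=4
  (4,7) w=4
  (7,8) w=4
  (3,7) w=5
  (5,8) w=5
  (2,8) w=6
  (3,5) w=6
  (6,8) w=6
  (1,2) w=7
  (2,4) w=7
  (2,3) w=7
  (4,5) w=7
  (4,8) w=7
  (5,7) w=7
  (1,8) w=8
  (6,7) w=8

Add edge (1,7) w=1 -- no cycle. Running total: 1
Add edge (3,4) w=3 -- no cycle. Running total: 4
Add edge (5,6) w=3 -- no cycle. Running total: 7
Add edge (2,6) w=4 -- no cycle. Running total: 11
Add edge (3,8) w=4 -- no cycle. Running total: 15
Add edge (4,7) w=4 -- no cycle. Running total: 19
Skip edge (7,8) w=4 -- would create cycle
Skip edge (3,7) w=5 -- would create cycle
Add edge (5,8) w=5 -- no cycle. Running total: 24

MST edges: (1,7,w=1), (3,4,w=3), (5,6,w=3), (2,6,w=4), (3,8,w=4), (4,7,w=4), (5,8,w=5)
Total MST weight: 1 + 3 + 3 + 4 + 4 + 4 + 5 = 24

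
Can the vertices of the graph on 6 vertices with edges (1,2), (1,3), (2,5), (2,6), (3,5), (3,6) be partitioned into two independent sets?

Step 1: Attempt 2-coloring using BFS:
  Start at vertex 1, assign color 0
  Color vertex 2 with color 1 (neighbor of 1)
  Color vertex 3 with color 1 (neighbor of 1)
  Color vertex 5 with color 0 (neighbor of 2)
  Color vertex 6 with color 0 (neighbor of 2)
  Start new component at vertex 4, assign color 0

Step 2: 2-coloring succeeded. No conflicts found.
  Set A (color 0): {1, 4, 5, 6}
  Set B (color 1): {2, 3}

The graph is bipartite with partition {1, 4, 5, 6}, {2, 3}.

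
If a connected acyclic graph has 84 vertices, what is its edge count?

A tree on n vertices always has exactly n - 1 edges.
For n = 84: edges = 84 - 1 = 83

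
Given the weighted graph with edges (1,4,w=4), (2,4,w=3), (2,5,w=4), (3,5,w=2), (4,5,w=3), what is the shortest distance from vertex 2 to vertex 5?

Step 1: Build adjacency list with weights:
  1: 4(w=4)
  2: 4(w=3), 5(w=4)
  3: 5(w=2)
  4: 1(w=4), 2(w=3), 5(w=3)
  5: 2(w=4), 3(w=2), 4(w=3)

Step 2: Apply Dijkstra's algorithm from vertex 2:
  Visit vertex 2 (distance=0)
    Update dist[4] = 3
    Update dist[5] = 4
  Visit vertex 4 (distance=3)
    Update dist[1] = 7
  Visit vertex 5 (distance=4)
    Update dist[3] = 6

Step 3: Shortest path: 2 -> 5
Total weight: 4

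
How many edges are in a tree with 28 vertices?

A tree on n vertices always has exactly n - 1 edges.
For n = 28: edges = 28 - 1 = 27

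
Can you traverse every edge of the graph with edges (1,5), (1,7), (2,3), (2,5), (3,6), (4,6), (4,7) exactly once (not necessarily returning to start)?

Step 1: Find the degree of each vertex:
  deg(1) = 2
  deg(2) = 2
  deg(3) = 2
  deg(4) = 2
  deg(5) = 2
  deg(6) = 2
  deg(7) = 2

Step 2: Count vertices with odd degree:
  All vertices have even degree (0 odd-degree vertices)

Step 3: Apply Euler's theorem:
  - Eulerian circuit exists iff graph is connected and all vertices have even degree
  - Eulerian path exists iff graph is connected and has 0 or 2 odd-degree vertices

Graph is connected with 0 odd-degree vertices.
Both Eulerian circuit and Eulerian path exist.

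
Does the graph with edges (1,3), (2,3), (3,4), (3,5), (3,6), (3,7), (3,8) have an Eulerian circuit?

Step 1: Find the degree of each vertex:
  deg(1) = 1
  deg(2) = 1
  deg(3) = 7
  deg(4) = 1
  deg(5) = 1
  deg(6) = 1
  deg(7) = 1
  deg(8) = 1

Step 2: Count vertices with odd degree:
  Odd-degree vertices: 1, 2, 3, 4, 5, 6, 7, 8 (8 total)

Step 3: Apply Euler's theorem:
  - Eulerian circuit exists iff graph is connected and all vertices have even degree
  - Eulerian path exists iff graph is connected and has 0 or 2 odd-degree vertices

Graph has 8 odd-degree vertices (need 0 or 2).
Neither Eulerian path nor Eulerian circuit exists.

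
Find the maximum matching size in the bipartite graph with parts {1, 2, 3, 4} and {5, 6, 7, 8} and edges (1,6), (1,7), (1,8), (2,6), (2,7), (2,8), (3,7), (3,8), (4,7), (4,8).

Step 1: List the neighbors of each left vertex:
  1: 6, 7, 8
  2: 6, 7, 8
  3: 7, 8
  4: 7, 8

Step 2: Greedily match left vertices, then look for augmenting paths:
  Match 1 -- 6
  Match 2 -- 7
  Match 3 -- 8
  No augmenting path remains.

Step 3: Verify this is maximum:
  Matching has size 3. The vertex set {6, 7, 8} covers every edge and has size 3; any matching has at most one edge per cover vertex, so 3 is maximum (König's theorem).

Maximum matching: {(1,6), (2,7), (3,8)}
Size: 3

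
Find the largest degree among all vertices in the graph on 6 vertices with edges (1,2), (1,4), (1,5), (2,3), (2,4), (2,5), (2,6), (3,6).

Step 1: Count edges incident to each vertex:
  deg(1) = 3 (neighbors: 2, 4, 5)
  deg(2) = 5 (neighbors: 1, 3, 4, 5, 6)
  deg(3) = 2 (neighbors: 2, 6)
  deg(4) = 2 (neighbors: 1, 2)
  deg(5) = 2 (neighbors: 1, 2)
  deg(6) = 2 (neighbors: 2, 3)

Step 2: Find maximum:
  max(3, 5, 2, 2, 2, 2) = 5 (vertex 2)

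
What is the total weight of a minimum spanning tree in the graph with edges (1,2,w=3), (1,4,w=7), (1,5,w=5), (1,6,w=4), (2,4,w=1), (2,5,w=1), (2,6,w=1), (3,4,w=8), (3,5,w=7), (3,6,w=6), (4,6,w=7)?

Apply Kruskal's algorithm (sort edges by weight, add if no cycle):

Sorted edges by weight:
  (2,4) w=1
  (2,5) w=1
  (2,6) w=1
  (1,2) w=3
  (1,6) w=4
  (1,5) w=5
  (3,6) w=6
  (1,4) w=7
  (3,5) w=7
  (4,6) w=7
  (3,4) w=8

Add edge (2,4) w=1 -- no cycle. Running total: 1
Add edge (2,5) w=1 -- no cycle. Running total: 2
Add edge (2,6) w=1 -- no cycle. Running total: 3
Add edge (1,2) w=3 -- no cycle. Running total: 6
Skip edge (1,6) w=4 -- would create cycle
Skip edge (1,5) w=5 -- would create cycle
Add edge (3,6) w=6 -- no cycle. Running total: 12

MST edges: (2,4,w=1), (2,5,w=1), (2,6,w=1), (1,2,w=3), (3,6,w=6)
Total MST weight: 1 + 1 + 1 + 3 + 6 = 12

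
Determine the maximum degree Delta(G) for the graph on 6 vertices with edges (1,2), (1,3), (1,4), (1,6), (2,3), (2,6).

Step 1: Count edges incident to each vertex:
  deg(1) = 4 (neighbors: 2, 3, 4, 6)
  deg(2) = 3 (neighbors: 1, 3, 6)
  deg(3) = 2 (neighbors: 1, 2)
  deg(4) = 1 (neighbors: 1)
  deg(5) = 0 (neighbors: none)
  deg(6) = 2 (neighbors: 1, 2)

Step 2: Find maximum:
  max(4, 3, 2, 1, 0, 2) = 4 (vertex 1)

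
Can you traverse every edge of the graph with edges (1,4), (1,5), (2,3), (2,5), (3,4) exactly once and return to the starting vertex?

Step 1: Find the degree of each vertex:
  deg(1) = 2
  deg(2) = 2
  deg(3) = 2
  deg(4) = 2
  deg(5) = 2

Step 2: Count vertices with odd degree:
  All vertices have even degree (0 odd-degree vertices)

Step 3: Apply Euler's theorem:
  - Eulerian circuit exists iff graph is connected and all vertices have even degree
  - Eulerian path exists iff graph is connected and has 0 or 2 odd-degree vertices

Graph is connected with 0 odd-degree vertices.
Both Eulerian circuit and Eulerian path exist.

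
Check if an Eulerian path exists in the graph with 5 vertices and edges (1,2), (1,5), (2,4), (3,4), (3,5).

Step 1: Find the degree of each vertex:
  deg(1) = 2
  deg(2) = 2
  deg(3) = 2
  deg(4) = 2
  deg(5) = 2

Step 2: Count vertices with odd degree:
  All vertices have even degree (0 odd-degree vertices)

Step 3: Apply Euler's theorem:
  - Eulerian circuit exists iff graph is connected and all vertices have even degree
  - Eulerian path exists iff graph is connected and has 0 or 2 odd-degree vertices

Graph is connected with 0 odd-degree vertices.
Both Eulerian circuit and Eulerian path exist.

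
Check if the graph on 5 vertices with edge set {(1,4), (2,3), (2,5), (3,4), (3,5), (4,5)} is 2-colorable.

Step 1: Attempt 2-coloring using BFS:
  Start at vertex 1, assign color 0
  Color vertex 4 with color 1 (neighbor of 1)
  Color vertex 3 with color 0 (neighbor of 4)
  Color vertex 5 with color 0 (neighbor of 4)
  Color vertex 2 with color 1 (neighbor of 3)

Step 2: Conflict found! Vertices 3 and 5 are adjacent but have the same color.
This means the graph contains an odd cycle.

The graph is NOT bipartite.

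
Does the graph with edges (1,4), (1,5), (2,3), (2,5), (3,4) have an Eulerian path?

Step 1: Find the degree of each vertex:
  deg(1) = 2
  deg(2) = 2
  deg(3) = 2
  deg(4) = 2
  deg(5) = 2

Step 2: Count vertices with odd degree:
  All vertices have even degree (0 odd-degree vertices)

Step 3: Apply Euler's theorem:
  - Eulerian circuit exists iff graph is connected and all vertices have even degree
  - Eulerian path exists iff graph is connected and has 0 or 2 odd-degree vertices

Graph is connected with 0 odd-degree vertices.
Both Eulerian circuit and Eulerian path exist.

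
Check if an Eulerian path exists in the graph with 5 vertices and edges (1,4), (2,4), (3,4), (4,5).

Step 1: Find the degree of each vertex:
  deg(1) = 1
  deg(2) = 1
  deg(3) = 1
  deg(4) = 4
  deg(5) = 1

Step 2: Count vertices with odd degree:
  Odd-degree vertices: 1, 2, 3, 5 (4 total)

Step 3: Apply Euler's theorem:
  - Eulerian circuit exists iff graph is connected and all vertices have even degree
  - Eulerian path exists iff graph is connected and has 0 or 2 odd-degree vertices

Graph has 4 odd-degree vertices (need 0 or 2).
Neither Eulerian path nor Eulerian circuit exists.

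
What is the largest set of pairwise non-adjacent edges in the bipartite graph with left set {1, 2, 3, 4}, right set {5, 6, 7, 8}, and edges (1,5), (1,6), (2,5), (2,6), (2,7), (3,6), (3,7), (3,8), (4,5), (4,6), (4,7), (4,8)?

Step 1: List the neighbors of each left vertex:
  1: 5, 6
  2: 5, 6, 7
  3: 6, 7, 8
  4: 5, 6, 7, 8

Step 2: Greedily match left vertices, then look for augmenting paths:
  Match 1 -- 5
  Match 2 -- 6
  Match 3 -- 7
  Match 4 -- 8
  No augmenting path remains.

Step 3: Verify this is maximum:
  Matching size 4 = min(|L|, |R|) = min(4, 4), which is an upper bound, so this matching is maximum.

Maximum matching: {(1,5), (2,6), (3,7), (4,8)}
Size: 4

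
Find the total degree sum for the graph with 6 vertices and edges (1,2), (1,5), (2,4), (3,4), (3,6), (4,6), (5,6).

Step 1: Count edges incident to each vertex:
  deg(1) = 2 (neighbors: 2, 5)
  deg(2) = 2 (neighbors: 1, 4)
  deg(3) = 2 (neighbors: 4, 6)
  deg(4) = 3 (neighbors: 2, 3, 6)
  deg(5) = 2 (neighbors: 1, 6)
  deg(6) = 3 (neighbors: 3, 4, 5)

Step 2: Sum all degrees:
  2 + 2 + 2 + 3 + 2 + 3 = 14

Verification: sum of degrees = 2 * |E| = 2 * 7 = 14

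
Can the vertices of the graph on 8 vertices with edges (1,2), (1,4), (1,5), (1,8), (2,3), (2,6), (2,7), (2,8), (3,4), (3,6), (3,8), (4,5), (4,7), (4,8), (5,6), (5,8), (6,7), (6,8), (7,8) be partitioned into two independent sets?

Step 1: Attempt 2-coloring using BFS:
  Start at vertex 1, assign color 0
  Color vertex 2 with color 1 (neighbor of 1)
  Color vertex 4 with color 1 (neighbor of 1)
  Color vertex 5 with color 1 (neighbor of 1)
  Color vertex 8 with color 1 (neighbor of 1)
  Color vertex 3 with color 0 (neighbor of 2)
  Color vertex 6 with color 0 (neighbor of 2)
  Color vertex 7 with color 0 (neighbor of 2)

Step 2: Conflict found! Vertices 2 and 8 are adjacent but have the same color.
This means the graph contains an odd cycle.

The graph is NOT bipartite.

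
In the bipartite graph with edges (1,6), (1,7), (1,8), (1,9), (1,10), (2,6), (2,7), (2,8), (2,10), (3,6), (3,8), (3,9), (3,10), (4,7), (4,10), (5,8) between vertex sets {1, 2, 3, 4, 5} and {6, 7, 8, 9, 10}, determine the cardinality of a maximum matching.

Step 1: List the neighbors of each left vertex:
  1: 6, 7, 8, 9, 10
  2: 6, 7, 8, 10
  3: 6, 8, 9, 10
  4: 7, 10
  5: 8

Step 2: Greedily match left vertices, then look for augmenting paths:
  Match 1 -- 6
  Match 2 -- 7
  Match 3 -- 9
  Match 4 -- 10
  Match 5 -- 8
  No augmenting path remains.

Step 3: Verify this is maximum:
  Matching size 5 = min(|L|, |R|) = min(5, 5), which is an upper bound, so this matching is maximum.

Maximum matching: {(1,6), (2,7), (3,9), (4,10), (5,8)}
Size: 5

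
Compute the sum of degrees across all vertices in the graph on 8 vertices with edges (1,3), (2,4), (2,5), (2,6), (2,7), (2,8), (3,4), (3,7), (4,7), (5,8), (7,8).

Step 1: Count edges incident to each vertex:
  deg(1) = 1 (neighbors: 3)
  deg(2) = 5 (neighbors: 4, 5, 6, 7, 8)
  deg(3) = 3 (neighbors: 1, 4, 7)
  deg(4) = 3 (neighbors: 2, 3, 7)
  deg(5) = 2 (neighbors: 2, 8)
  deg(6) = 1 (neighbors: 2)
  deg(7) = 4 (neighbors: 2, 3, 4, 8)
  deg(8) = 3 (neighbors: 2, 5, 7)

Step 2: Sum all degrees:
  1 + 5 + 3 + 3 + 2 + 1 + 4 + 3 = 22

Verification: sum of degrees = 2 * |E| = 2 * 11 = 22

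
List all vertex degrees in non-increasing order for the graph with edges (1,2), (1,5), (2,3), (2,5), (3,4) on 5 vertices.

Step 1: Count edges incident to each vertex:
  deg(1) = 2 (neighbors: 2, 5)
  deg(2) = 3 (neighbors: 1, 3, 5)
  deg(3) = 2 (neighbors: 2, 4)
  deg(4) = 1 (neighbors: 3)
  deg(5) = 2 (neighbors: 1, 2)

Step 2: Sort degrees in non-increasing order:
  Degrees: [2, 3, 2, 1, 2] -> sorted: [3, 2, 2, 2, 1]

Degree sequence: [3, 2, 2, 2, 1]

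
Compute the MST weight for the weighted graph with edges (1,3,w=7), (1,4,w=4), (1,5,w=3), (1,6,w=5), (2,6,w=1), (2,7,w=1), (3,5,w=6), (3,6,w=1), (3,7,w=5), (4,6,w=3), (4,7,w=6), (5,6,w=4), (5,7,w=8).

Apply Kruskal's algorithm (sort edges by weight, add if no cycle):

Sorted edges by weight:
  (2,7) w=1
  (2,6) w=1
  (3,6) w=1
  (1,5) w=3
  (4,6) w=3
  (1,4) w=4
  (5,6) w=4
  (1,6) w=5
  (3,7) w=5
  (3,5) w=6
  (4,7) w=6
  (1,3) w=7
  (5,7) w=8

Add edge (2,7) w=1 -- no cycle. Running total: 1
Add edge (2,6) w=1 -- no cycle. Running total: 2
Add edge (3,6) w=1 -- no cycle. Running total: 3
Add edge (1,5) w=3 -- no cycle. Running total: 6
Add edge (4,6) w=3 -- no cycle. Running total: 9
Add edge (1,4) w=4 -- no cycle. Running total: 13

MST edges: (2,7,w=1), (2,6,w=1), (3,6,w=1), (1,5,w=3), (4,6,w=3), (1,4,w=4)
Total MST weight: 1 + 1 + 1 + 3 + 3 + 4 = 13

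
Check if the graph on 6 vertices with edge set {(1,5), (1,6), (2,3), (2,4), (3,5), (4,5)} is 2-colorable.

Step 1: Attempt 2-coloring using BFS:
  Start at vertex 1, assign color 0
  Color vertex 5 with color 1 (neighbor of 1)
  Color vertex 6 with color 1 (neighbor of 1)
  Color vertex 3 with color 0 (neighbor of 5)
  Color vertex 4 with color 0 (neighbor of 5)
  Color vertex 2 with color 1 (neighbor of 3)

Step 2: 2-coloring succeeded. No conflicts found.
  Set A (color 0): {1, 3, 4}
  Set B (color 1): {2, 5, 6}

The graph is bipartite with partition {1, 3, 4}, {2, 5, 6}.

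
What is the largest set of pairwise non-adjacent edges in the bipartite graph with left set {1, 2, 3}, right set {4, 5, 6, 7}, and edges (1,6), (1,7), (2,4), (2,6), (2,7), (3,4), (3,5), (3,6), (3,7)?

Step 1: List the neighbors of each left vertex:
  1: 6, 7
  2: 4, 6, 7
  3: 4, 5, 6, 7

Step 2: Greedily match left vertices, then look for augmenting paths:
  Match 1 -- 6
  Match 2 -- 4
  Match 3 -- 5
  No augmenting path remains.

Step 3: Verify this is maximum:
  Matching size 3 = min(|L|, |R|) = min(3, 4), which is an upper bound, so this matching is maximum.

Maximum matching: {(1,6), (2,4), (3,5)}
Size: 3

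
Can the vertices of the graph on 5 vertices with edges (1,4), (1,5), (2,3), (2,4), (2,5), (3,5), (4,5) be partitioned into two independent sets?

Step 1: Attempt 2-coloring using BFS:
  Start at vertex 1, assign color 0
  Color vertex 4 with color 1 (neighbor of 1)
  Color vertex 5 with color 1 (neighbor of 1)
  Color vertex 2 with color 0 (neighbor of 4)

Step 2: Conflict found! Vertices 4 and 5 are adjacent but have the same color.
This means the graph contains an odd cycle.

The graph is NOT bipartite.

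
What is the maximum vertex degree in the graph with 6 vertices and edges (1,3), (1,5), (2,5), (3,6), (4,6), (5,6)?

Step 1: Count edges incident to each vertex:
  deg(1) = 2 (neighbors: 3, 5)
  deg(2) = 1 (neighbors: 5)
  deg(3) = 2 (neighbors: 1, 6)
  deg(4) = 1 (neighbors: 6)
  deg(5) = 3 (neighbors: 1, 2, 6)
  deg(6) = 3 (neighbors: 3, 4, 5)

Step 2: Find maximum:
  max(2, 1, 2, 1, 3, 3) = 3 (vertex 5)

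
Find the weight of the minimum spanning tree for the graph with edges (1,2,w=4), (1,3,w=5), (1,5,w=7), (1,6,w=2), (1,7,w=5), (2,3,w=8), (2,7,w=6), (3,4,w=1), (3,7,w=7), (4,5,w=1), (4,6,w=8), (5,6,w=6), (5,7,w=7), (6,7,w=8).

Apply Kruskal's algorithm (sort edges by weight, add if no cycle):

Sorted edges by weight:
  (3,4) w=1
  (4,5) w=1
  (1,6) w=2
  (1,2) w=4
  (1,3) w=5
  (1,7) w=5
  (2,7) w=6
  (5,6) w=6
  (1,5) w=7
  (3,7) w=7
  (5,7) w=7
  (2,3) w=8
  (4,6) w=8
  (6,7) w=8

Add edge (3,4) w=1 -- no cycle. Running total: 1
Add edge (4,5) w=1 -- no cycle. Running total: 2
Add edge (1,6) w=2 -- no cycle. Running total: 4
Add edge (1,2) w=4 -- no cycle. Running total: 8
Add edge (1,3) w=5 -- no cycle. Running total: 13
Add edge (1,7) w=5 -- no cycle. Running total: 18

MST edges: (3,4,w=1), (4,5,w=1), (1,6,w=2), (1,2,w=4), (1,3,w=5), (1,7,w=5)
Total MST weight: 1 + 1 + 2 + 4 + 5 + 5 = 18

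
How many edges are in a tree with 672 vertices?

A tree on n vertices always has exactly n - 1 edges.
For n = 672: edges = 672 - 1 = 671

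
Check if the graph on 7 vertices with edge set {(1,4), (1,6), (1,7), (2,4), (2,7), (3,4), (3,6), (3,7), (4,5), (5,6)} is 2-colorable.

Step 1: Attempt 2-coloring using BFS:
  Start at vertex 1, assign color 0
  Color vertex 4 with color 1 (neighbor of 1)
  Color vertex 6 with color 1 (neighbor of 1)
  Color vertex 7 with color 1 (neighbor of 1)
  Color vertex 2 with color 0 (neighbor of 4)
  Color vertex 3 with color 0 (neighbor of 4)
  Color vertex 5 with color 0 (neighbor of 4)

Step 2: 2-coloring succeeded. No conflicts found.
  Set A (color 0): {1, 2, 3, 5}
  Set B (color 1): {4, 6, 7}

The graph is bipartite with partition {1, 2, 3, 5}, {4, 6, 7}.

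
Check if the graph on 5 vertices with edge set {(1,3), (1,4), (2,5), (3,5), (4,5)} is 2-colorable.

Step 1: Attempt 2-coloring using BFS:
  Start at vertex 1, assign color 0
  Color vertex 3 with color 1 (neighbor of 1)
  Color vertex 4 with color 1 (neighbor of 1)
  Color vertex 5 with color 0 (neighbor of 3)
  Color vertex 2 with color 1 (neighbor of 5)

Step 2: 2-coloring succeeded. No conflicts found.
  Set A (color 0): {1, 5}
  Set B (color 1): {2, 3, 4}

The graph is bipartite with partition {1, 5}, {2, 3, 4}.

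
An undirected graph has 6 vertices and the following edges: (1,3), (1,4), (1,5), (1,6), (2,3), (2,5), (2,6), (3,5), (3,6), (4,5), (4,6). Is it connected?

Step 1: Build adjacency list from edges:
  1: 3, 4, 5, 6
  2: 3, 5, 6
  3: 1, 2, 5, 6
  4: 1, 5, 6
  5: 1, 2, 3, 4
  6: 1, 2, 3, 4

Step 2: Run BFS/DFS from vertex 1:
  Visited: {1, 3, 4, 5, 6, 2}
  Reached 6 of 6 vertices

Step 3: All 6 vertices reached from vertex 1, so the graph is connected.
Answer: Yes, the graph is connected.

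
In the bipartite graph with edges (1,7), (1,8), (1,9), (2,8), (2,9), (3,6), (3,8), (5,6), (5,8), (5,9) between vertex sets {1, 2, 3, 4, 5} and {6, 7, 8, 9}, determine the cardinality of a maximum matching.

Step 1: List the neighbors of each left vertex:
  1: 7, 8, 9
  2: 8, 9
  3: 6, 8
  4: (none)
  5: 6, 8, 9

Step 2: Greedily match left vertices, then look for augmenting paths:
  Match 1 -- 7
  Match 2 -- 8
  Match 3 -- 6
  Match 5 -- 9
  No augmenting path remains.

Step 3: Verify this is maximum:
  Matching size 4 = min(|L|, |R|) = min(5, 4), which is an upper bound, so this matching is maximum.

Maximum matching: {(1,7), (2,8), (3,6), (5,9)}
Size: 4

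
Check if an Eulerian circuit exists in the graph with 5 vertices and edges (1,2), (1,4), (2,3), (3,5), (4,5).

Step 1: Find the degree of each vertex:
  deg(1) = 2
  deg(2) = 2
  deg(3) = 2
  deg(4) = 2
  deg(5) = 2

Step 2: Count vertices with odd degree:
  All vertices have even degree (0 odd-degree vertices)

Step 3: Apply Euler's theorem:
  - Eulerian circuit exists iff graph is connected and all vertices have even degree
  - Eulerian path exists iff graph is connected and has 0 or 2 odd-degree vertices

Graph is connected with 0 odd-degree vertices.
Both Eulerian circuit and Eulerian path exist.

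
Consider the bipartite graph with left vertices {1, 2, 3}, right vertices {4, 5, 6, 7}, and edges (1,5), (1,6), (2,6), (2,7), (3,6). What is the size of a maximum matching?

Step 1: List the neighbors of each left vertex:
  1: 5, 6
  2: 6, 7
  3: 6

Step 2: Greedily match left vertices, then look for augmenting paths:
  Match 1 -- 5
  Match 2 -- 7
  Match 3 -- 6
  No augmenting path remains.

Step 3: Verify this is maximum:
  Matching size 3 = min(|L|, |R|) = min(3, 4), which is an upper bound, so this matching is maximum.

Maximum matching: {(1,5), (2,7), (3,6)}
Size: 3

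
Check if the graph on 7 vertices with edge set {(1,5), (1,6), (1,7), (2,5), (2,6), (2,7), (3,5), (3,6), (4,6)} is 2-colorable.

Step 1: Attempt 2-coloring using BFS:
  Start at vertex 1, assign color 0
  Color vertex 5 with color 1 (neighbor of 1)
  Color vertex 6 with color 1 (neighbor of 1)
  Color vertex 7 with color 1 (neighbor of 1)
  Color vertex 2 with color 0 (neighbor of 5)
  Color vertex 3 with color 0 (neighbor of 5)
  Color vertex 4 with color 0 (neighbor of 6)

Step 2: 2-coloring succeeded. No conflicts found.
  Set A (color 0): {1, 2, 3, 4}
  Set B (color 1): {5, 6, 7}

The graph is bipartite with partition {1, 2, 3, 4}, {5, 6, 7}.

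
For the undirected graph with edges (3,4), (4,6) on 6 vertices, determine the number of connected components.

Step 1: Build adjacency list from edges:
  1: (none)
  2: (none)
  3: 4
  4: 3, 6
  5: (none)
  6: 4

Step 2: Run BFS/DFS from vertex 1:
  Visited: {1}
  Reached 1 of 6 vertices

Step 3: Only 1 of 6 vertices reached. Graph is disconnected.
Connected components: {1}, {2}, {3, 4, 6}, {5}
Number of connected components: 4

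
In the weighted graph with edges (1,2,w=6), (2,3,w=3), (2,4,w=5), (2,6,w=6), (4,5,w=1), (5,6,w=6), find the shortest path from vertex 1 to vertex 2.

Step 1: Build adjacency list with weights:
  1: 2(w=6)
  2: 1(w=6), 3(w=3), 4(w=5), 6(w=6)
  3: 2(w=3)
  4: 2(w=5), 5(w=1)
  5: 4(w=1), 6(w=6)
  6: 2(w=6), 5(w=6)

Step 2: Apply Dijkstra's algorithm from vertex 1:
  Visit vertex 1 (distance=0)
    Update dist[2] = 6
  Visit vertex 2 (distance=6)
    Update dist[3] = 9
    Update dist[4] = 11
    Update dist[6] = 12

Step 3: Shortest path: 1 -> 2
Total weight: 6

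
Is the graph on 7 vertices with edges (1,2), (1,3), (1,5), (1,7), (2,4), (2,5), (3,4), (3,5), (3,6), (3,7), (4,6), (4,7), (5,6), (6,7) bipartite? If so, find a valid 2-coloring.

Step 1: Attempt 2-coloring using BFS:
  Start at vertex 1, assign color 0
  Color vertex 2 with color 1 (neighbor of 1)
  Color vertex 3 with color 1 (neighbor of 1)
  Color vertex 5 with color 1 (neighbor of 1)
  Color vertex 7 with color 1 (neighbor of 1)
  Color vertex 4 with color 0 (neighbor of 2)

Step 2: Conflict found! Vertices 2 and 5 are adjacent but have the same color.
This means the graph contains an odd cycle.

The graph is NOT bipartite.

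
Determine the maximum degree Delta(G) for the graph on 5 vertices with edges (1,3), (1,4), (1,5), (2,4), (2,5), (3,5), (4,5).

Step 1: Count edges incident to each vertex:
  deg(1) = 3 (neighbors: 3, 4, 5)
  deg(2) = 2 (neighbors: 4, 5)
  deg(3) = 2 (neighbors: 1, 5)
  deg(4) = 3 (neighbors: 1, 2, 5)
  deg(5) = 4 (neighbors: 1, 2, 3, 4)

Step 2: Find maximum:
  max(3, 2, 2, 3, 4) = 4 (vertex 5)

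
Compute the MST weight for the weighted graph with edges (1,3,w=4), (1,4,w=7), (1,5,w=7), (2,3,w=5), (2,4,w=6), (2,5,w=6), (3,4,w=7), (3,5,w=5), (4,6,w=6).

Apply Kruskal's algorithm (sort edges by weight, add if no cycle):

Sorted edges by weight:
  (1,3) w=4
  (2,3) w=5
  (3,5) w=5
  (2,5) w=6
  (2,4) w=6
  (4,6) w=6
  (1,4) w=7
  (1,5) w=7
  (3,4) w=7

Add edge (1,3) w=4 -- no cycle. Running total: 4
Add edge (2,3) w=5 -- no cycle. Running total: 9
Add edge (3,5) w=5 -- no cycle. Running total: 14
Skip edge (2,5) w=6 -- would create cycle
Add edge (2,4) w=6 -- no cycle. Running total: 20
Add edge (4,6) w=6 -- no cycle. Running total: 26

MST edges: (1,3,w=4), (2,3,w=5), (3,5,w=5), (2,4,w=6), (4,6,w=6)
Total MST weight: 4 + 5 + 5 + 6 + 6 = 26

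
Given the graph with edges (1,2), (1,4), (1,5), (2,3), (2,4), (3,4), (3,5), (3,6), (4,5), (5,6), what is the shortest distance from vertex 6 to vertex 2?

Step 1: Build adjacency list:
  1: 2, 4, 5
  2: 1, 3, 4
  3: 2, 4, 5, 6
  4: 1, 2, 3, 5
  5: 1, 3, 4, 6
  6: 3, 5

Step 2: BFS from vertex 6 to find shortest path to 2:
  vertex 3 reached at distance 1
  vertex 5 reached at distance 1
  vertex 2 reached at distance 2

Step 3: Shortest path: 6 -> 3 -> 2
Path length: 2 edges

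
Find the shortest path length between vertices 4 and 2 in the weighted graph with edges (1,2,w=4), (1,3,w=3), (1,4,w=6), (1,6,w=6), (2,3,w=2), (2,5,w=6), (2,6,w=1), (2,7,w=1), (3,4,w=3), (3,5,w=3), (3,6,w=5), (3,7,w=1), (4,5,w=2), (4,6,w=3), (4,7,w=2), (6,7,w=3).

Step 1: Build adjacency list with weights:
  1: 2(w=4), 3(w=3), 4(w=6), 6(w=6)
  2: 1(w=4), 3(w=2), 5(w=6), 6(w=1), 7(w=1)
  3: 1(w=3), 2(w=2), 4(w=3), 5(w=3), 6(w=5), 7(w=1)
  4: 1(w=6), 3(w=3), 5(w=2), 6(w=3), 7(w=2)
  5: 2(w=6), 3(w=3), 4(w=2)
  6: 1(w=6), 2(w=1), 3(w=5), 4(w=3), 7(w=3)
  7: 2(w=1), 3(w=1), 4(w=2), 6(w=3)

Step 2: Apply Dijkstra's algorithm from vertex 4:
  Visit vertex 4 (distance=0)
    Update dist[1] = 6
    Update dist[3] = 3
    Update dist[5] = 2
    Update dist[6] = 3
    Update dist[7] = 2
  Visit vertex 5 (distance=2)
    Update dist[2] = 8
  Visit vertex 7 (distance=2)
    Update dist[2] = 3
  Visit vertex 2 (distance=3)

Step 3: Shortest path: 4 -> 7 -> 2
Total weight: 2 + 1 = 3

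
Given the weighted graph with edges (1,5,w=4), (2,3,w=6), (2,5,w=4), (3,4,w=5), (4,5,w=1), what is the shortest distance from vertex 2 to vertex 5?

Step 1: Build adjacency list with weights:
  1: 5(w=4)
  2: 3(w=6), 5(w=4)
  3: 2(w=6), 4(w=5)
  4: 3(w=5), 5(w=1)
  5: 1(w=4), 2(w=4), 4(w=1)

Step 2: Apply Dijkstra's algorithm from vertex 2:
  Visit vertex 2 (distance=0)
    Update dist[3] = 6
    Update dist[5] = 4
  Visit vertex 5 (distance=4)
    Update dist[1] = 8
    Update dist[4] = 5

Step 3: Shortest path: 2 -> 5
Total weight: 4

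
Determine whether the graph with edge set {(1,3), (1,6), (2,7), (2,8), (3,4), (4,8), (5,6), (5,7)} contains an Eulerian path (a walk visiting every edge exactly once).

Step 1: Find the degree of each vertex:
  deg(1) = 2
  deg(2) = 2
  deg(3) = 2
  deg(4) = 2
  deg(5) = 2
  deg(6) = 2
  deg(7) = 2
  deg(8) = 2

Step 2: Count vertices with odd degree:
  All vertices have even degree (0 odd-degree vertices)

Step 3: Apply Euler's theorem:
  - Eulerian circuit exists iff graph is connected and all vertices have even degree
  - Eulerian path exists iff graph is connected and has 0 or 2 odd-degree vertices

Graph is connected with 0 odd-degree vertices.
Both Eulerian circuit and Eulerian path exist.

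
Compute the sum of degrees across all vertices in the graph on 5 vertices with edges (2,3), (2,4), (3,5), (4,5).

Step 1: Count edges incident to each vertex:
  deg(1) = 0 (neighbors: none)
  deg(2) = 2 (neighbors: 3, 4)
  deg(3) = 2 (neighbors: 2, 5)
  deg(4) = 2 (neighbors: 2, 5)
  deg(5) = 2 (neighbors: 3, 4)

Step 2: Sum all degrees:
  0 + 2 + 2 + 2 + 2 = 8

Verification: sum of degrees = 2 * |E| = 2 * 4 = 8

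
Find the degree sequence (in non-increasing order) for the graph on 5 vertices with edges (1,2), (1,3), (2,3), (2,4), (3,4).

Step 1: Count edges incident to each vertex:
  deg(1) = 2 (neighbors: 2, 3)
  deg(2) = 3 (neighbors: 1, 3, 4)
  deg(3) = 3 (neighbors: 1, 2, 4)
  deg(4) = 2 (neighbors: 2, 3)
  deg(5) = 0 (neighbors: none)

Step 2: Sort degrees in non-increasing order:
  Degrees: [2, 3, 3, 2, 0] -> sorted: [3, 3, 2, 2, 0]

Degree sequence: [3, 3, 2, 2, 0]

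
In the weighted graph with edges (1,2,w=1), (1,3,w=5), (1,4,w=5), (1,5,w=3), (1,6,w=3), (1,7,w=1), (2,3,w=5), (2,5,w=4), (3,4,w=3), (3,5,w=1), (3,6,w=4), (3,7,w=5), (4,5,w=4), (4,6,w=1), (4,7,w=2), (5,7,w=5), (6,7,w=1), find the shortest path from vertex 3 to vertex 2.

Step 1: Build adjacency list with weights:
  1: 2(w=1), 3(w=5), 4(w=5), 5(w=3), 6(w=3), 7(w=1)
  2: 1(w=1), 3(w=5), 5(w=4)
  3: 1(w=5), 2(w=5), 4(w=3), 5(w=1), 6(w=4), 7(w=5)
  4: 1(w=5), 3(w=3), 5(w=4), 6(w=1), 7(w=2)
  5: 1(w=3), 2(w=4), 3(w=1), 4(w=4), 7(w=5)
  6: 1(w=3), 3(w=4), 4(w=1), 7(w=1)
  7: 1(w=1), 3(w=5), 4(w=2), 5(w=5), 6(w=1)

Step 2: Apply Dijkstra's algorithm from vertex 3:
  Visit vertex 3 (distance=0)
    Update dist[1] = 5
    Update dist[2] = 5
    Update dist[4] = 3
    Update dist[5] = 1
    Update dist[6] = 4
    Update dist[7] = 5
  Visit vertex 5 (distance=1)
    Update dist[1] = 4
  Visit vertex 4 (distance=3)
  Visit vertex 1 (distance=4)
  Visit vertex 6 (distance=4)
  Visit vertex 2 (distance=5)

Step 3: Shortest path: 3 -> 2
Total weight: 5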